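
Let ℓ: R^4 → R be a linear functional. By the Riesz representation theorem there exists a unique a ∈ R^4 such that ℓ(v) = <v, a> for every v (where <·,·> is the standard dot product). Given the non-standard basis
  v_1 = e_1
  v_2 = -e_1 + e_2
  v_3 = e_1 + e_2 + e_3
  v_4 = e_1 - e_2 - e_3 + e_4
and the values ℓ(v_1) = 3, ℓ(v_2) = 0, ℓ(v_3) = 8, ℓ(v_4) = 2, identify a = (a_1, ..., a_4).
a = (3, 3, 2, 4)

Write a = (a_1, ..., a_4) in the standard basis. For each basis vector v_i, ℓ(v_i) = <v_i, a> is a linear equation in the a_j's. Collect the n equations into a matrix system V a = ℓ, where row i of V is v_i (expressed in the standard basis). Since V is invertible (lower-triangular with 1s on the diagonal, up to permutation), solve by back-substitution:
  V =
[[1, 0, 0, 0],
 [-1, 1, 0, 0],
 [1, 1, 1, 0],
 [1, -1, -1, 1]]
  V a = (3, 0, 8, 2)
Solving gives a = (3, 3, 2, 4).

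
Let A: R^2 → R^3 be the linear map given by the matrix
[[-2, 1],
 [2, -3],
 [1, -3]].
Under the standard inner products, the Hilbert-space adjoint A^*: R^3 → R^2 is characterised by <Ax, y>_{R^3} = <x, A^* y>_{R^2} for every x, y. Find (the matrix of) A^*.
A^* = A^T =
[[-2, 2, 1],
 [1, -3, -3]]

For real matrices with standard dot products, the defining identity <Ax, y> = <x, A^* y> gives (Ax)^T y = x^T (A^*) y, i.e. x^T A^T y = x^T (A^*) y. Since this holds for all x, y, we must have A^* = A^T. Therefore
A^* =
[[-2, 2, 1],
 [1, -3, -3]].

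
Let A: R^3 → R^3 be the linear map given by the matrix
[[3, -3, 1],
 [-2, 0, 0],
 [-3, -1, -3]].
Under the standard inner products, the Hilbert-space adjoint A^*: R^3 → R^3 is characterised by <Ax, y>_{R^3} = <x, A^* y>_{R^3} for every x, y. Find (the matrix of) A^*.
A^* = A^T =
[[3, -2, -3],
 [-3, 0, -1],
 [1, 0, -3]]

For real matrices with standard dot products, the defining identity <Ax, y> = <x, A^* y> gives (Ax)^T y = x^T (A^*) y, i.e. x^T A^T y = x^T (A^*) y. Since this holds for all x, y, we must have A^* = A^T. Therefore
A^* =
[[3, -2, -3],
 [-3, 0, -1],
 [1, 0, -3]].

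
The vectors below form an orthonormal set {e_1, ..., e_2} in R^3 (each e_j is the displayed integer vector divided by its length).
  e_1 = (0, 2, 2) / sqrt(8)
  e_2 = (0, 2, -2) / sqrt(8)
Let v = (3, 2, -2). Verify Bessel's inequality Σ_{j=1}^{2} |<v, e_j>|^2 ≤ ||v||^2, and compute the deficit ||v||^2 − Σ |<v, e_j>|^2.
Σ |<v, e_j>|^2 = 8; ||v||^2 = 17; deficit = 9

Write each e_j = u_j / sqrt(<u_j, u_j>) where u_j is the displayed integer vector. Then <v, e_j> = <v, u_j> / sqrt(<u_j, u_j>), so |<v, e_j>|^2 = <v, u_j>^2 / <u_j, u_j>.
Coefficients: <v, e_1> = 0/sqrt(8), <v, e_2> = 8/sqrt(8).
Square and sum: Σ |<v, e_j>|^2 = 8.
Compute ||v||^2 = v·v = 17.
Deficit = 17 − 8 = 9 ≥ 0, confirming Bessel's inequality. (The deficit equals ||v − Σ <v,e_j> e_j||^2, the squared distance from v to span{e_j}.)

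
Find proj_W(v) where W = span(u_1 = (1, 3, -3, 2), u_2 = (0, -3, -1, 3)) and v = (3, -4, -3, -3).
proj_W(v) = (-6/23, -756/437, 204/437, 186/437)

Set up U = [u_1 | ... | u_2] ∈ R^(4×2). The projector onto W = col(U) is P = U (U^T U)^(-1) U^T.
Compute U^T U =
  [23, 0]
  [0, 19],
and U^T v = (-6, 6).
Solve U^T U · c = U^T v for the coefficients: c = (-6/23, 6/19). The projection is proj_W(v) = U c.
Check: (v - proj_W(v)) · u_1 = 0  (should be 0).
Check: (v - proj_W(v)) · u_2 = 0  (should be 0).
Result: proj_W(v) = (-6/23, -756/437, 204/437, 186/437).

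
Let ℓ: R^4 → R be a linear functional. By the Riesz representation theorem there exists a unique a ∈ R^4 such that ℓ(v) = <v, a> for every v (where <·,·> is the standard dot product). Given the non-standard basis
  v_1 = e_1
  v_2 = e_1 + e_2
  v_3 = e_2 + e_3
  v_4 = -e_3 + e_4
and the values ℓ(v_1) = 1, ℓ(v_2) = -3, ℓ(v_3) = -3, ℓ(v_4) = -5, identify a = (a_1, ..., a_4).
a = (1, -4, 1, -4)

Write a = (a_1, ..., a_4) in the standard basis. For each basis vector v_i, ℓ(v_i) = <v_i, a> is a linear equation in the a_j's. Collect the n equations into a matrix system V a = ℓ, where row i of V is v_i (expressed in the standard basis). Since V is invertible (lower-triangular with 1s on the diagonal, up to permutation), solve by back-substitution:
  V =
[[1, 0, 0, 0],
 [1, 1, 0, 0],
 [0, 1, 1, 0],
 [0, 0, -1, 1]]
  V a = (1, -3, -3, -5)
Solving gives a = (1, -4, 1, -4).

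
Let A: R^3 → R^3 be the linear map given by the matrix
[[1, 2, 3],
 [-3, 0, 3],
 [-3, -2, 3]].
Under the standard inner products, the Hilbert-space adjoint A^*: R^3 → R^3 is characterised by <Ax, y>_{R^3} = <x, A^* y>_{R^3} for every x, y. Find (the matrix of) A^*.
A^* = A^T =
[[1, -3, -3],
 [2, 0, -2],
 [3, 3, 3]]

For real matrices with standard dot products, the defining identity <Ax, y> = <x, A^* y> gives (Ax)^T y = x^T (A^*) y, i.e. x^T A^T y = x^T (A^*) y. Since this holds for all x, y, we must have A^* = A^T. Therefore
A^* =
[[1, -3, -3],
 [2, 0, -2],
 [3, 3, 3]].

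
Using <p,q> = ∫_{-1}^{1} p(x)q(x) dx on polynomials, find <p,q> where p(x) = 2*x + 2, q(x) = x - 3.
<p,q> = -32/3

Expand the product: p(x)·q(x) = 2*x^2 - 4*x - 6.
∫_{-1}^{1} of each monomial x^k gives [2/(k+1) if k even, 0 if k odd]. Integrating term-by-term (or equivalently evaluating the antiderivative F(x) = 2*x^3/3 - 2*x^2 - 6*x at the endpoints):
  F(1) − F(−1) = -22/3 − (10/3) = -32/3.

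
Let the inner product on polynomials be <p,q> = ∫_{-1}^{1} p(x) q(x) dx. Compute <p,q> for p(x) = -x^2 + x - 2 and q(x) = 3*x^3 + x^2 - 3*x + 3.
<p,q> = -248/15

Expand the product: p(x)·q(x) = -3*x^5 + 2*x^4 - 2*x^3 - 8*x^2 + 9*x - 6.
∫_{-1}^{1} of each monomial x^k gives [2/(k+1) if k even, 0 if k odd]. Integrating term-by-term (or equivalently evaluating the antiderivative F(x) = -x^6/2 + 2*x^5/5 - x^4/2 - 8*x^3/3 + 9*x^2/2 - 6*x at the endpoints):
  F(1) − F(−1) = -143/30 − (353/30) = -248/15.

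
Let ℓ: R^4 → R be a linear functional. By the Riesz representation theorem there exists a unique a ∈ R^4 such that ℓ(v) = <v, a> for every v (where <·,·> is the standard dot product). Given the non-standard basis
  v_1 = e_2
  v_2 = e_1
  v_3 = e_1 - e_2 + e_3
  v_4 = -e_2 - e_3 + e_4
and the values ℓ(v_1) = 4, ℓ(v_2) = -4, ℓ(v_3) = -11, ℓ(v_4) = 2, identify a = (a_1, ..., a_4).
a = (-4, 4, -3, 3)

Write a = (a_1, ..., a_4) in the standard basis. For each basis vector v_i, ℓ(v_i) = <v_i, a> is a linear equation in the a_j's. Collect the n equations into a matrix system V a = ℓ, where row i of V is v_i (expressed in the standard basis). Since V is invertible (lower-triangular with 1s on the diagonal, up to permutation), solve by back-substitution:
  V =
[[0, 1, 0, 0],
 [1, 0, 0, 0],
 [1, -1, 1, 0],
 [0, -1, -1, 1]]
  V a = (4, -4, -11, 2)
Solving gives a = (-4, 4, -3, 3).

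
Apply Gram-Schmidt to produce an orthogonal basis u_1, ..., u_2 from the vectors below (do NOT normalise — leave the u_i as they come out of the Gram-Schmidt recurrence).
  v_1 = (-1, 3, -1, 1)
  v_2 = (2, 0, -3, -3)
Orthogonal basis:
  u_1 = (-1, 3, -1, 1)
  u_2 = (11/6, 1/2, -19/6, -17/6)

Apply the Gram-Schmidt recurrence
  u_1 = v_1
  u_i = v_i − Σ_{j<i} ((v_i · u_j) / (u_j · u_j)) · u_j.

Step by step this gives:
  u_1 = (-1, 3, -1, 1)
  u_2 = (11/6, 1/2, -19/6, -17/6)

Orthogonality check:
  u_2 · u_1 = 0 (should be 0)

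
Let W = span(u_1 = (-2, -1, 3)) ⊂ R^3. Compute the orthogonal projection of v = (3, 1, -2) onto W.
proj_W(v) = (13/7, 13/14, -39/14)

Set up U = [u_1 | ... | u_1] ∈ R^(3×1). The projector onto W = col(U) is P = U (U^T U)^(-1) U^T.
Compute U^T U =
  [14],
and U^T v = (-13).
Solve U^T U · c = U^T v for the coefficients: c = (-13/14). The projection is proj_W(v) = U c.
Check: (v - proj_W(v)) · u_1 = 0  (should be 0).
Result: proj_W(v) = (13/7, 13/14, -39/14).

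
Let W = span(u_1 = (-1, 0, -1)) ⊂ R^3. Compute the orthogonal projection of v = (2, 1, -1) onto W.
proj_W(v) = (1/2, 0, 1/2)

Set up U = [u_1 | ... | u_1] ∈ R^(3×1). The projector onto W = col(U) is P = U (U^T U)^(-1) U^T.
Compute U^T U =
  [2],
and U^T v = (-1).
Solve U^T U · c = U^T v for the coefficients: c = (-1/2). The projection is proj_W(v) = U c.
Check: (v - proj_W(v)) · u_1 = 0  (should be 0).
Result: proj_W(v) = (1/2, 0, 1/2).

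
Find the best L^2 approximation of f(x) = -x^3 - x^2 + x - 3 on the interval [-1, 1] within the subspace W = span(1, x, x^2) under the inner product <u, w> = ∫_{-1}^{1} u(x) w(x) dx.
g(x) = -x^2 + 2*x/5 - 3

The best approximation g ∈ W is the orthogonal projection of f onto W. Writing g = a_0 + a_1 x + a_2 x^2, the coefficients solve the normal equations G · a = b where
  G_{ij} = <φ_i, φ_j> and b_i = <f, φ_i>, with φ_0 = 1, φ_1 = x, φ_2 = x^2.
G =
  [2, 0, 2/3]
  [0, 2/3, 0]
  [2/3, 0, 2/5],
b = (-20/3, 4/15, -12/5).
Solving gives a_0 = -3, a_1 = 2/5, a_2 = -1, so
  g(x) = -x^2 + 2*x/5 - 3.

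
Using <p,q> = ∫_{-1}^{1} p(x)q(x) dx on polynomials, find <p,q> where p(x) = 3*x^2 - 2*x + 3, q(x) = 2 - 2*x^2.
<p,q> = 48/5

Expand the product: p(x)·q(x) = -6*x^4 + 4*x^3 - 4*x + 6.
∫_{-1}^{1} of each monomial x^k gives [2/(k+1) if k even, 0 if k odd]. Integrating term-by-term (or equivalently evaluating the antiderivative F(x) = -6*x^5/5 + x^4 - 2*x^2 + 6*x at the endpoints):
  F(1) − F(−1) = 19/5 − (-29/5) = 48/5.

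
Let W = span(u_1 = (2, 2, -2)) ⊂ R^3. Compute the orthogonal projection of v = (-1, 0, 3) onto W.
proj_W(v) = (-4/3, -4/3, 4/3)

Set up U = [u_1 | ... | u_1] ∈ R^(3×1). The projector onto W = col(U) is P = U (U^T U)^(-1) U^T.
Compute U^T U =
  [12],
and U^T v = (-8).
Solve U^T U · c = U^T v for the coefficients: c = (-2/3). The projection is proj_W(v) = U c.
Check: (v - proj_W(v)) · u_1 = 0  (should be 0).
Result: proj_W(v) = (-4/3, -4/3, 4/3).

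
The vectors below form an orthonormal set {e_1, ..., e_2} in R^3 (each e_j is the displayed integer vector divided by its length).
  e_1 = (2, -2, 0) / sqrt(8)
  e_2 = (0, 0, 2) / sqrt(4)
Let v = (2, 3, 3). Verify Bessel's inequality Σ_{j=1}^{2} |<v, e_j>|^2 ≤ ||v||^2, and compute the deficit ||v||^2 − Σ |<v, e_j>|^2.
Σ |<v, e_j>|^2 = 19/2; ||v||^2 = 22; deficit = 25/2

Write each e_j = u_j / sqrt(<u_j, u_j>) where u_j is the displayed integer vector. Then <v, e_j> = <v, u_j> / sqrt(<u_j, u_j>), so |<v, e_j>|^2 = <v, u_j>^2 / <u_j, u_j>.
Coefficients: <v, e_1> = -2/sqrt(8), <v, e_2> = 6/sqrt(4).
Square and sum: Σ |<v, e_j>|^2 = 19/2.
Compute ||v||^2 = v·v = 22.
Deficit = 22 − 19/2 = 25/2 ≥ 0, confirming Bessel's inequality. (The deficit equals ||v − Σ <v,e_j> e_j||^2, the squared distance from v to span{e_j}.)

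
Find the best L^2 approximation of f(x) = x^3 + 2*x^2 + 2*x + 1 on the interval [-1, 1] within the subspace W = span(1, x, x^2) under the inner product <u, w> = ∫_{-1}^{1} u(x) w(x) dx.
g(x) = 2*x^2 + 13*x/5 + 1

The best approximation g ∈ W is the orthogonal projection of f onto W. Writing g = a_0 + a_1 x + a_2 x^2, the coefficients solve the normal equations G · a = b where
  G_{ij} = <φ_i, φ_j> and b_i = <f, φ_i>, with φ_0 = 1, φ_1 = x, φ_2 = x^2.
G =
  [2, 0, 2/3]
  [0, 2/3, 0]
  [2/3, 0, 2/5],
b = (10/3, 26/15, 22/15).
Solving gives a_0 = 1, a_1 = 13/5, a_2 = 2, so
  g(x) = 2*x^2 + 13*x/5 + 1.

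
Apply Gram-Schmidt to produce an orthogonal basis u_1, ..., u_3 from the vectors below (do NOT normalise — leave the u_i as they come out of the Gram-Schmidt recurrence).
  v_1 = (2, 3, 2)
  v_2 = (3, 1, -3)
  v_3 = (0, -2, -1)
Orthogonal basis:
  u_1 = (2, 3, 2)
  u_2 = (45/17, 8/17, -57/17)
  u_3 = (187/314, -102/157, 119/314)

Apply the Gram-Schmidt recurrence
  u_1 = v_1
  u_i = v_i − Σ_{j<i} ((v_i · u_j) / (u_j · u_j)) · u_j.

Step by step this gives:
  u_1 = (2, 3, 2)
  u_2 = (45/17, 8/17, -57/17)
  u_3 = (187/314, -102/157, 119/314)

Orthogonality check:
  u_2 · u_1 = 0 (should be 0)
  u_3 · u_1 = 0 (should be 0)
  u_3 · u_2 = 0 (should be 0)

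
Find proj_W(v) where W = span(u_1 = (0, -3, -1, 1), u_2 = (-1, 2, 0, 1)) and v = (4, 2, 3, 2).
proj_W(v) = (13/41, 70/41, 32/41, -45/41)

Set up U = [u_1 | ... | u_2] ∈ R^(4×2). The projector onto W = col(U) is P = U (U^T U)^(-1) U^T.
Compute U^T U =
  [11, -5]
  [-5, 6],
and U^T v = (-7, 2).
Solve U^T U · c = U^T v for the coefficients: c = (-32/41, -13/41). The projection is proj_W(v) = U c.
Check: (v - proj_W(v)) · u_1 = 0  (should be 0).
Check: (v - proj_W(v)) · u_2 = 0  (should be 0).
Result: proj_W(v) = (13/41, 70/41, 32/41, -45/41).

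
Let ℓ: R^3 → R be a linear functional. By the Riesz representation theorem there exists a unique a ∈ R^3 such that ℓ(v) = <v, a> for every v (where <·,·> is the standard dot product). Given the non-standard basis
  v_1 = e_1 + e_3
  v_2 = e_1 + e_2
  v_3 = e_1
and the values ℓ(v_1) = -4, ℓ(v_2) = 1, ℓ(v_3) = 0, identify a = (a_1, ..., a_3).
a = (0, 1, -4)

Write a = (a_1, ..., a_3) in the standard basis. For each basis vector v_i, ℓ(v_i) = <v_i, a> is a linear equation in the a_j's. Collect the n equations into a matrix system V a = ℓ, where row i of V is v_i (expressed in the standard basis). Since V is invertible (lower-triangular with 1s on the diagonal, up to permutation), solve by back-substitution:
  V =
[[1, 0, 1],
 [1, 1, 0],
 [1, 0, 0]]
  V a = (-4, 1, 0)
Solving gives a = (0, 1, -4).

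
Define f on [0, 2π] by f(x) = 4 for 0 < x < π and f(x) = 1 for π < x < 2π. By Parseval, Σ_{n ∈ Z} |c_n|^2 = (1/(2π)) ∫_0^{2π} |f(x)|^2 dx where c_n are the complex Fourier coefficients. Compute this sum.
Σ |c_n|^2 = 17/2

Parseval equates the L^2 energy of f (normalised by 1/(2π)) with the ℓ^2 sum of its Fourier coefficients: (1/(2π)) ∫_0^{2π} |f|^2 = Σ |c_n|^2.
Compute the left side: (1/(2π)) [∫_0^π 4^2 dx + ∫_π^{2π} 1^2 dx] = (1/(2π)) · (16π + 1π) = (16 + 1)/2 = 17/2.
So Σ_{n ∈ Z} |c_n|^2 = 17/2.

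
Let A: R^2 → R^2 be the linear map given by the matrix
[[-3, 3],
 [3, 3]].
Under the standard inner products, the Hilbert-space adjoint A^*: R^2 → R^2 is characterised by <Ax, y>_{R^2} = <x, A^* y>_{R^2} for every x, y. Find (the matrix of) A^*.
A^* = A^T =
[[-3, 3],
 [3, 3]]

For real matrices with standard dot products, the defining identity <Ax, y> = <x, A^* y> gives (Ax)^T y = x^T (A^*) y, i.e. x^T A^T y = x^T (A^*) y. Since this holds for all x, y, we must have A^* = A^T. Therefore
A^* =
[[-3, 3],
 [3, 3]].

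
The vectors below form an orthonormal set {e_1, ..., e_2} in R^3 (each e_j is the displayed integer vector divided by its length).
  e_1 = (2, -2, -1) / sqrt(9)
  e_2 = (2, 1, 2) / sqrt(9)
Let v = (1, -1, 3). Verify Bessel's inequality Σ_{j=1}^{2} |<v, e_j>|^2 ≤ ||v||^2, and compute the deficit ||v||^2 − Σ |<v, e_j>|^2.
Σ |<v, e_j>|^2 = 50/9; ||v||^2 = 11; deficit = 49/9

Write each e_j = u_j / sqrt(<u_j, u_j>) where u_j is the displayed integer vector. Then <v, e_j> = <v, u_j> / sqrt(<u_j, u_j>), so |<v, e_j>|^2 = <v, u_j>^2 / <u_j, u_j>.
Coefficients: <v, e_1> = 1/sqrt(9), <v, e_2> = 7/sqrt(9).
Square and sum: Σ |<v, e_j>|^2 = 50/9.
Compute ||v||^2 = v·v = 11.
Deficit = 11 − 50/9 = 49/9 ≥ 0, confirming Bessel's inequality. (The deficit equals ||v − Σ <v,e_j> e_j||^2, the squared distance from v to span{e_j}.)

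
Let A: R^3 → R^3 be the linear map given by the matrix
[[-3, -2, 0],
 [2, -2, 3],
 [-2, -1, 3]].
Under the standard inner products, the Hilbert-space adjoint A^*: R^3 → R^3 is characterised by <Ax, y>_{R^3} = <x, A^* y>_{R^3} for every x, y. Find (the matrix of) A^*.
A^* = A^T =
[[-3, 2, -2],
 [-2, -2, -1],
 [0, 3, 3]]

For real matrices with standard dot products, the defining identity <Ax, y> = <x, A^* y> gives (Ax)^T y = x^T (A^*) y, i.e. x^T A^T y = x^T (A^*) y. Since this holds for all x, y, we must have A^* = A^T. Therefore
A^* =
[[-3, 2, -2],
 [-2, -2, -1],
 [0, 3, 3]].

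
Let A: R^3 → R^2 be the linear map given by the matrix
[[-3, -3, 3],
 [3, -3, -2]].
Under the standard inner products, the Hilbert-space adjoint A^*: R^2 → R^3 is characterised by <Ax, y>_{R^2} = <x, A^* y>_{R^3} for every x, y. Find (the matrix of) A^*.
A^* = A^T =
[[-3, 3],
 [-3, -3],
 [3, -2]]

For real matrices with standard dot products, the defining identity <Ax, y> = <x, A^* y> gives (Ax)^T y = x^T (A^*) y, i.e. x^T A^T y = x^T (A^*) y. Since this holds for all x, y, we must have A^* = A^T. Therefore
A^* =
[[-3, 3],
 [-3, -3],
 [3, -2]].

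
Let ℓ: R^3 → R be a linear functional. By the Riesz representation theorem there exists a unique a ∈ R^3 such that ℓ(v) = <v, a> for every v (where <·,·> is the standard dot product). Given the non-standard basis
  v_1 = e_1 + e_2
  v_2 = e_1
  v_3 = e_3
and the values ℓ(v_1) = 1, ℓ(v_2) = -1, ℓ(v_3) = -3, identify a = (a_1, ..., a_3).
a = (-1, 2, -3)

Write a = (a_1, ..., a_3) in the standard basis. For each basis vector v_i, ℓ(v_i) = <v_i, a> is a linear equation in the a_j's. Collect the n equations into a matrix system V a = ℓ, where row i of V is v_i (expressed in the standard basis). Since V is invertible (lower-triangular with 1s on the diagonal, up to permutation), solve by back-substitution:
  V =
[[1, 1, 0],
 [1, 0, 0],
 [0, 0, 1]]
  V a = (1, -1, -3)
Solving gives a = (-1, 2, -3).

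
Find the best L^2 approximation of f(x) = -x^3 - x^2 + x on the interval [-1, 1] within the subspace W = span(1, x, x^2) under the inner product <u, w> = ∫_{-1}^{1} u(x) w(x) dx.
g(x) = -x^2 + 2*x/5

The best approximation g ∈ W is the orthogonal projection of f onto W. Writing g = a_0 + a_1 x + a_2 x^2, the coefficients solve the normal equations G · a = b where
  G_{ij} = <φ_i, φ_j> and b_i = <f, φ_i>, with φ_0 = 1, φ_1 = x, φ_2 = x^2.
G =
  [2, 0, 2/3]
  [0, 2/3, 0]
  [2/3, 0, 2/5],
b = (-2/3, 4/15, -2/5).
Solving gives a_0 = 0, a_1 = 2/5, a_2 = -1, so
  g(x) = -x^2 + 2*x/5.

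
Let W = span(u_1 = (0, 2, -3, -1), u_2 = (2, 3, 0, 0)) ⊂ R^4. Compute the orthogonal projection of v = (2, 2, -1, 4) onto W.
proj_W(v) = (122/73, 162/73, 63/146, 21/146)

Set up U = [u_1 | ... | u_2] ∈ R^(4×2). The projector onto W = col(U) is P = U (U^T U)^(-1) U^T.
Compute U^T U =
  [14, 6]
  [6, 13],
and U^T v = (3, 10).
Solve U^T U · c = U^T v for the coefficients: c = (-21/146, 61/73). The projection is proj_W(v) = U c.
Check: (v - proj_W(v)) · u_1 = 0  (should be 0).
Check: (v - proj_W(v)) · u_2 = 0  (should be 0).
Result: proj_W(v) = (122/73, 162/73, 63/146, 21/146).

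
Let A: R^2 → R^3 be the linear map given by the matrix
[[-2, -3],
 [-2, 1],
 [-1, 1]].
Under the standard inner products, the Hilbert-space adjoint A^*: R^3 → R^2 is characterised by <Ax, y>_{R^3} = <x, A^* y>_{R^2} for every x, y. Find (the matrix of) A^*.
A^* = A^T =
[[-2, -2, -1],
 [-3, 1, 1]]

For real matrices with standard dot products, the defining identity <Ax, y> = <x, A^* y> gives (Ax)^T y = x^T (A^*) y, i.e. x^T A^T y = x^T (A^*) y. Since this holds for all x, y, we must have A^* = A^T. Therefore
A^* =
[[-2, -2, -1],
 [-3, 1, 1]].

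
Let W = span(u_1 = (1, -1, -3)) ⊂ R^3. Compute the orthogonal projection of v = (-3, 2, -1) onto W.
proj_W(v) = (-2/11, 2/11, 6/11)

Set up U = [u_1 | ... | u_1] ∈ R^(3×1). The projector onto W = col(U) is P = U (U^T U)^(-1) U^T.
Compute U^T U =
  [11],
and U^T v = (-2).
Solve U^T U · c = U^T v for the coefficients: c = (-2/11). The projection is proj_W(v) = U c.
Check: (v - proj_W(v)) · u_1 = 0  (should be 0).
Result: proj_W(v) = (-2/11, 2/11, 6/11).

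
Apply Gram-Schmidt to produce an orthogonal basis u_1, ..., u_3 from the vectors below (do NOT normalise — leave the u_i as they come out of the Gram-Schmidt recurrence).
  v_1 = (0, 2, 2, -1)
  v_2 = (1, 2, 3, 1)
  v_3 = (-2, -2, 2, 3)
Orthogonal basis:
  u_1 = (0, 2, 2, -1)
  u_2 = (1, 0, 1, 2)
  u_3 = (-3, -4/3, 5/3, 2/3)

Apply the Gram-Schmidt recurrence
  u_1 = v_1
  u_i = v_i − Σ_{j<i} ((v_i · u_j) / (u_j · u_j)) · u_j.

Step by step this gives:
  u_1 = (0, 2, 2, -1)
  u_2 = (1, 0, 1, 2)
  u_3 = (-3, -4/3, 5/3, 2/3)

Orthogonality check:
  u_2 · u_1 = 0 (should be 0)
  u_3 · u_1 = 0 (should be 0)
  u_3 · u_2 = 0 (should be 0)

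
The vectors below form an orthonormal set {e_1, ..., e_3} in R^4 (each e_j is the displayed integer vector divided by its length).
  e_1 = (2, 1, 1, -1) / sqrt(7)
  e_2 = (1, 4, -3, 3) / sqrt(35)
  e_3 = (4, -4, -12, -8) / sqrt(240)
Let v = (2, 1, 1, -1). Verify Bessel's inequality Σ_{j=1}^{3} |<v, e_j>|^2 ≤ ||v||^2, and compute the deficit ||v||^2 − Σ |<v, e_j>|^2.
Σ |<v, e_j>|^2 = 7; ||v||^2 = 7; deficit = 0

Write each e_j = u_j / sqrt(<u_j, u_j>) where u_j is the displayed integer vector. Then <v, e_j> = <v, u_j> / sqrt(<u_j, u_j>), so |<v, e_j>|^2 = <v, u_j>^2 / <u_j, u_j>.
Coefficients: <v, e_1> = 7/sqrt(7), <v, e_2> = 0/sqrt(35), <v, e_3> = 0/sqrt(240).
Square and sum: Σ |<v, e_j>|^2 = 7.
Compute ||v||^2 = v·v = 7.
Deficit = 7 − 7 = 0 ≥ 0, confirming Bessel's inequality. (The deficit equals ||v − Σ <v,e_j> e_j||^2, the squared distance from v to span{e_j}.)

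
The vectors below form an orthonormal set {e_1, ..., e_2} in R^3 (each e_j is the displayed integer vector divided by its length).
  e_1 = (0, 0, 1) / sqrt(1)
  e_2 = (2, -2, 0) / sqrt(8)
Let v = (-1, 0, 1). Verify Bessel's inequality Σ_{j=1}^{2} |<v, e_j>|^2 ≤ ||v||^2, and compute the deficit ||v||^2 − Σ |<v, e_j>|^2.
Σ |<v, e_j>|^2 = 3/2; ||v||^2 = 2; deficit = 1/2

Write each e_j = u_j / sqrt(<u_j, u_j>) where u_j is the displayed integer vector. Then <v, e_j> = <v, u_j> / sqrt(<u_j, u_j>), so |<v, e_j>|^2 = <v, u_j>^2 / <u_j, u_j>.
Coefficients: <v, e_1> = 1/sqrt(1), <v, e_2> = -2/sqrt(8).
Square and sum: Σ |<v, e_j>|^2 = 3/2.
Compute ||v||^2 = v·v = 2.
Deficit = 2 − 3/2 = 1/2 ≥ 0, confirming Bessel's inequality. (The deficit equals ||v − Σ <v,e_j> e_j||^2, the squared distance from v to span{e_j}.)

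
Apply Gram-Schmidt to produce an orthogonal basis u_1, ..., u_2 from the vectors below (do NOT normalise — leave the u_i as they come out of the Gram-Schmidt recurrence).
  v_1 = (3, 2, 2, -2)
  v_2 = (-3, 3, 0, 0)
Orthogonal basis:
  u_1 = (3, 2, 2, -2)
  u_2 = (-18/7, 23/7, 2/7, -2/7)

Apply the Gram-Schmidt recurrence
  u_1 = v_1
  u_i = v_i − Σ_{j<i} ((v_i · u_j) / (u_j · u_j)) · u_j.

Step by step this gives:
  u_1 = (3, 2, 2, -2)
  u_2 = (-18/7, 23/7, 2/7, -2/7)

Orthogonality check:
  u_2 · u_1 = 0 (should be 0)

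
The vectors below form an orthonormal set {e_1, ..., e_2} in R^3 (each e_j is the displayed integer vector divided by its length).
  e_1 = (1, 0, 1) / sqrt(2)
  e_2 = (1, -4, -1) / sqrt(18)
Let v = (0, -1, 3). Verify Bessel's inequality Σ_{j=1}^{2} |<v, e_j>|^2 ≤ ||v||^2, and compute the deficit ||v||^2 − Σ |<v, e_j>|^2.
Σ |<v, e_j>|^2 = 41/9; ||v||^2 = 10; deficit = 49/9

Write each e_j = u_j / sqrt(<u_j, u_j>) where u_j is the displayed integer vector. Then <v, e_j> = <v, u_j> / sqrt(<u_j, u_j>), so |<v, e_j>|^2 = <v, u_j>^2 / <u_j, u_j>.
Coefficients: <v, e_1> = 3/sqrt(2), <v, e_2> = 1/sqrt(18).
Square and sum: Σ |<v, e_j>|^2 = 41/9.
Compute ||v||^2 = v·v = 10.
Deficit = 10 − 41/9 = 49/9 ≥ 0, confirming Bessel's inequality. (The deficit equals ||v − Σ <v,e_j> e_j||^2, the squared distance from v to span{e_j}.)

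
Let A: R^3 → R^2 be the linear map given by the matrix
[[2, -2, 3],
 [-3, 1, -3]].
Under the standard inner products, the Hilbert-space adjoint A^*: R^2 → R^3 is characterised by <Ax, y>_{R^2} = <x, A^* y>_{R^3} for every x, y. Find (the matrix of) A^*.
A^* = A^T =
[[2, -3],
 [-2, 1],
 [3, -3]]

For real matrices with standard dot products, the defining identity <Ax, y> = <x, A^* y> gives (Ax)^T y = x^T (A^*) y, i.e. x^T A^T y = x^T (A^*) y. Since this holds for all x, y, we must have A^* = A^T. Therefore
A^* =
[[2, -3],
 [-2, 1],
 [3, -3]].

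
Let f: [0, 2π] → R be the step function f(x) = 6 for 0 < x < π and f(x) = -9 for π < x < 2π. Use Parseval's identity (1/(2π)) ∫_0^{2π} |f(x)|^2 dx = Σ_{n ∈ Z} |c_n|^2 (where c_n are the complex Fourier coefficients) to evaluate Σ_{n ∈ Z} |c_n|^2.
Σ |c_n|^2 = 117/2

Parseval equates the L^2 energy of f (normalised by 1/(2π)) with the ℓ^2 sum of its Fourier coefficients: (1/(2π)) ∫_0^{2π} |f|^2 = Σ |c_n|^2.
Compute the left side: (1/(2π)) [∫_0^π 6^2 dx + ∫_π^{2π} (-9)^2 dx] = (1/(2π)) · (36π + 81π) = (36 + 81)/2 = 117/2.
So Σ_{n ∈ Z} |c_n|^2 = 117/2.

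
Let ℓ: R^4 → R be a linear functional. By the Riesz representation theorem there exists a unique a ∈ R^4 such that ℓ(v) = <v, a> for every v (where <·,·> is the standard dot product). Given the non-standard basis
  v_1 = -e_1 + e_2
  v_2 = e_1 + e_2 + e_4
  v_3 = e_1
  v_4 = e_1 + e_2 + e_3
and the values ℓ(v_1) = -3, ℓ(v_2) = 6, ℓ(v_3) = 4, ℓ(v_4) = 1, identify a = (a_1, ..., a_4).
a = (4, 1, -4, 1)

Write a = (a_1, ..., a_4) in the standard basis. For each basis vector v_i, ℓ(v_i) = <v_i, a> is a linear equation in the a_j's. Collect the n equations into a matrix system V a = ℓ, where row i of V is v_i (expressed in the standard basis). Since V is invertible (lower-triangular with 1s on the diagonal, up to permutation), solve by back-substitution:
  V =
[[-1, 1, 0, 0],
 [1, 1, 0, 1],
 [1, 0, 0, 0],
 [1, 1, 1, 0]]
  V a = (-3, 6, 4, 1)
Solving gives a = (4, 1, -4, 1).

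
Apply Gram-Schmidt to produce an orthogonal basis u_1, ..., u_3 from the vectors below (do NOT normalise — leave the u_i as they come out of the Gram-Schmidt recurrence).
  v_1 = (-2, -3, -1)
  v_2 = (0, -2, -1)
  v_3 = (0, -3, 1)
Orthogonal basis:
  u_1 = (-2, -3, -1)
  u_2 = (1, -1/2, -1/2)
  u_3 = (10/21, -20/21, 40/21)

Apply the Gram-Schmidt recurrence
  u_1 = v_1
  u_i = v_i − Σ_{j<i} ((v_i · u_j) / (u_j · u_j)) · u_j.

Step by step this gives:
  u_1 = (-2, -3, -1)
  u_2 = (1, -1/2, -1/2)
  u_3 = (10/21, -20/21, 40/21)

Orthogonality check:
  u_2 · u_1 = 0 (should be 0)
  u_3 · u_1 = 0 (should be 0)
  u_3 · u_2 = 0 (should be 0)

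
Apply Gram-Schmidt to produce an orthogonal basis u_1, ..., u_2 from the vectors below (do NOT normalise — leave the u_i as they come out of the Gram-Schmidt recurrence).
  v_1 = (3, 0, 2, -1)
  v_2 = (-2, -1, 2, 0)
Orthogonal basis:
  u_1 = (3, 0, 2, -1)
  u_2 = (-11/7, -1, 16/7, -1/7)

Apply the Gram-Schmidt recurrence
  u_1 = v_1
  u_i = v_i − Σ_{j<i} ((v_i · u_j) / (u_j · u_j)) · u_j.

Step by step this gives:
  u_1 = (3, 0, 2, -1)
  u_2 = (-11/7, -1, 16/7, -1/7)

Orthogonality check:
  u_2 · u_1 = 0 (should be 0)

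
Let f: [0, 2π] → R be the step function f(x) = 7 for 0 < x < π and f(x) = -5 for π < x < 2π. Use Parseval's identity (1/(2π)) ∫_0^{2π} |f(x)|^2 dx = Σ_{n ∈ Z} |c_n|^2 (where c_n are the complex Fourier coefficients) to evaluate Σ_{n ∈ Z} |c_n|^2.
Σ |c_n|^2 = 37

Parseval equates the L^2 energy of f (normalised by 1/(2π)) with the ℓ^2 sum of its Fourier coefficients: (1/(2π)) ∫_0^{2π} |f|^2 = Σ |c_n|^2.
Compute the left side: (1/(2π)) [∫_0^π 7^2 dx + ∫_π^{2π} (-5)^2 dx] = (1/(2π)) · (49π + 25π) = (49 + 25)/2 = 37.
So Σ_{n ∈ Z} |c_n|^2 = 37.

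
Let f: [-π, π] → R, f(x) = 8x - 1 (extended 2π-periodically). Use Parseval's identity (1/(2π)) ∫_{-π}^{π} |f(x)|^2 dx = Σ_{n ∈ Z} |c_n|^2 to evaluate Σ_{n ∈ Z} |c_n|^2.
Σ |c_n|^2 = 64π^2/3 + 1

Expand and integrate term by term over [-π, π]:
  ∫ (8x)^2 dx = 64·(2π^3/3); ∫ 2·8·(-1)·x dx = 0 (odd integrand); ∫ (-1)^2 dx = 1·2π.
So (1/(2π)) ∫_{-π}^{π} (8x - 1)^2 dx = 64π^2/3 + 1 = 64π^2/3 + 1.
Parseval ⇒ Σ |c_n|^2 = 64π^2/3 + 1.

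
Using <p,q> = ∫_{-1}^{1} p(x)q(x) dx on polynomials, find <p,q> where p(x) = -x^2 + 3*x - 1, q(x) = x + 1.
<p,q> = -2/3

Expand the product: p(x)·q(x) = -x^3 + 2*x^2 + 2*x - 1.
∫_{-1}^{1} of each monomial x^k gives [2/(k+1) if k even, 0 if k odd]. Integrating term-by-term (or equivalently evaluating the antiderivative F(x) = -x^4/4 + 2*x^3/3 + x^2 - x at the endpoints):
  F(1) − F(−1) = 5/12 − (13/12) = -2/3.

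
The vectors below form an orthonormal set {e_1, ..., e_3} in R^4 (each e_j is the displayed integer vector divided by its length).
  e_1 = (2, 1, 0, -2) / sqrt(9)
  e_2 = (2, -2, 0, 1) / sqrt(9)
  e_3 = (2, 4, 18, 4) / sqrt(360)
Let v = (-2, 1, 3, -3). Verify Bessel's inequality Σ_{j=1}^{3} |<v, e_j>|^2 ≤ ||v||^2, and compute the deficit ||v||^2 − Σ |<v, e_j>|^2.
Σ |<v, e_j>|^2 = 149/10; ||v||^2 = 23; deficit = 81/10

Write each e_j = u_j / sqrt(<u_j, u_j>) where u_j is the displayed integer vector. Then <v, e_j> = <v, u_j> / sqrt(<u_j, u_j>), so |<v, e_j>|^2 = <v, u_j>^2 / <u_j, u_j>.
Coefficients: <v, e_1> = 3/sqrt(9), <v, e_2> = -9/sqrt(9), <v, e_3> = 42/sqrt(360).
Square and sum: Σ |<v, e_j>|^2 = 149/10.
Compute ||v||^2 = v·v = 23.
Deficit = 23 − 149/10 = 81/10 ≥ 0, confirming Bessel's inequality. (The deficit equals ||v − Σ <v,e_j> e_j||^2, the squared distance from v to span{e_j}.)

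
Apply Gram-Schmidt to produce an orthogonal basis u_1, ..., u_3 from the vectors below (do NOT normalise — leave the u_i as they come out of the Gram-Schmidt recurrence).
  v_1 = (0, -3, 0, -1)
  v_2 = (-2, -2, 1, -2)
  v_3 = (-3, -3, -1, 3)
Orthogonal basis:
  u_1 = (0, -3, 0, -1)
  u_2 = (-2, 2/5, 1, -6/5)
  u_3 = (-97/33, -40/33, -34/33, 40/11)

Apply the Gram-Schmidt recurrence
  u_1 = v_1
  u_i = v_i − Σ_{j<i} ((v_i · u_j) / (u_j · u_j)) · u_j.

Step by step this gives:
  u_1 = (0, -3, 0, -1)
  u_2 = (-2, 2/5, 1, -6/5)
  u_3 = (-97/33, -40/33, -34/33, 40/11)

Orthogonality check:
  u_2 · u_1 = 0 (should be 0)
  u_3 · u_1 = 0 (should be 0)
  u_3 · u_2 = 0 (should be 0)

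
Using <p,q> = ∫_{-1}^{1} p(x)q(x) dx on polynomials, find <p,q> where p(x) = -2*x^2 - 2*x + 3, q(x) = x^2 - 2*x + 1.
<p,q> = 128/15

Expand the product: p(x)·q(x) = -2*x^4 + 2*x^3 + 5*x^2 - 8*x + 3.
∫_{-1}^{1} of each monomial x^k gives [2/(k+1) if k even, 0 if k odd]. Integrating term-by-term (or equivalently evaluating the antiderivative F(x) = -2*x^5/5 + x^4/2 + 5*x^3/3 - 4*x^2 + 3*x at the endpoints):
  F(1) − F(−1) = 23/30 − (-233/30) = 128/15.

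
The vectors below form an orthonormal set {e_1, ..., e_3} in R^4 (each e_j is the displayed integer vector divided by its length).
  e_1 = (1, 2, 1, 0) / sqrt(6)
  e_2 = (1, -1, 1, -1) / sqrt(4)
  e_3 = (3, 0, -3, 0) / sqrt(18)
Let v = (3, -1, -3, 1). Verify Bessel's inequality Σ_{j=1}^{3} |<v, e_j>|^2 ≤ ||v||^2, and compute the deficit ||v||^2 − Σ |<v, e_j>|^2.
Σ |<v, e_j>|^2 = 56/3; ||v||^2 = 20; deficit = 4/3

Write each e_j = u_j / sqrt(<u_j, u_j>) where u_j is the displayed integer vector. Then <v, e_j> = <v, u_j> / sqrt(<u_j, u_j>), so |<v, e_j>|^2 = <v, u_j>^2 / <u_j, u_j>.
Coefficients: <v, e_1> = -2/sqrt(6), <v, e_2> = 0/sqrt(4), <v, e_3> = 18/sqrt(18).
Square and sum: Σ |<v, e_j>|^2 = 56/3.
Compute ||v||^2 = v·v = 20.
Deficit = 20 − 56/3 = 4/3 ≥ 0, confirming Bessel's inequality. (The deficit equals ||v − Σ <v,e_j> e_j||^2, the squared distance from v to span{e_j}.)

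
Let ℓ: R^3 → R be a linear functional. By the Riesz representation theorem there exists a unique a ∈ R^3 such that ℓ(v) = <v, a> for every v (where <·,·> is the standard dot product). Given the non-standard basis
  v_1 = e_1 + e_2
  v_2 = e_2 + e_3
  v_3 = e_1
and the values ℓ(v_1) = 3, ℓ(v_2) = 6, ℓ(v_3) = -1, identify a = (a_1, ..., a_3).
a = (-1, 4, 2)

Write a = (a_1, ..., a_3) in the standard basis. For each basis vector v_i, ℓ(v_i) = <v_i, a> is a linear equation in the a_j's. Collect the n equations into a matrix system V a = ℓ, where row i of V is v_i (expressed in the standard basis). Since V is invertible (lower-triangular with 1s on the diagonal, up to permutation), solve by back-substitution:
  V =
[[1, 1, 0],
 [0, 1, 1],
 [1, 0, 0]]
  V a = (3, 6, -1)
Solving gives a = (-1, 4, 2).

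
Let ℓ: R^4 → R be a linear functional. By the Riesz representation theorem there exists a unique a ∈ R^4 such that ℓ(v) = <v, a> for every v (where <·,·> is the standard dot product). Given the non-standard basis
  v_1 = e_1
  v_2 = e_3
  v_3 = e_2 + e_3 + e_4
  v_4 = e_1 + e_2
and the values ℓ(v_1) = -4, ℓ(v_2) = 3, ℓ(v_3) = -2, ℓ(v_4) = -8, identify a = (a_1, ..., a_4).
a = (-4, -4, 3, -1)

Write a = (a_1, ..., a_4) in the standard basis. For each basis vector v_i, ℓ(v_i) = <v_i, a> is a linear equation in the a_j's. Collect the n equations into a matrix system V a = ℓ, where row i of V is v_i (expressed in the standard basis). Since V is invertible (lower-triangular with 1s on the diagonal, up to permutation), solve by back-substitution:
  V =
[[1, 0, 0, 0],
 [0, 0, 1, 0],
 [0, 1, 1, 1],
 [1, 1, 0, 0]]
  V a = (-4, 3, -2, -8)
Solving gives a = (-4, -4, 3, -1).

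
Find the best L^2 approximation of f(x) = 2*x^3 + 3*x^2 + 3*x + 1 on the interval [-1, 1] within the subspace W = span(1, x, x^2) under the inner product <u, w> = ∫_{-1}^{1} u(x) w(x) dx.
g(x) = 3*x^2 + 21*x/5 + 1

The best approximation g ∈ W is the orthogonal projection of f onto W. Writing g = a_0 + a_1 x + a_2 x^2, the coefficients solve the normal equations G · a = b where
  G_{ij} = <φ_i, φ_j> and b_i = <f, φ_i>, with φ_0 = 1, φ_1 = x, φ_2 = x^2.
G =
  [2, 0, 2/3]
  [0, 2/3, 0]
  [2/3, 0, 2/5],
b = (4, 14/5, 28/15).
Solving gives a_0 = 1, a_1 = 21/5, a_2 = 3, so
  g(x) = 3*x^2 + 21*x/5 + 1.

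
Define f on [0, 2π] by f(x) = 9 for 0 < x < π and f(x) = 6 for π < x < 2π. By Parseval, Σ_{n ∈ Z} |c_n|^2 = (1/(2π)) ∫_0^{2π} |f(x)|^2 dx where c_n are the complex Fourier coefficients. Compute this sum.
Σ |c_n|^2 = 117/2

Parseval equates the L^2 energy of f (normalised by 1/(2π)) with the ℓ^2 sum of its Fourier coefficients: (1/(2π)) ∫_0^{2π} |f|^2 = Σ |c_n|^2.
Compute the left side: (1/(2π)) [∫_0^π 9^2 dx + ∫_π^{2π} 6^2 dx] = (1/(2π)) · (81π + 36π) = (81 + 36)/2 = 117/2.
So Σ_{n ∈ Z} |c_n|^2 = 117/2.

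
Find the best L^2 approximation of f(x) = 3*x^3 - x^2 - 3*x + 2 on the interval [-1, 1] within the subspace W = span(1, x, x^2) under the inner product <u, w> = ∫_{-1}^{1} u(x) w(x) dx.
g(x) = -x^2 - 6*x/5 + 2

The best approximation g ∈ W is the orthogonal projection of f onto W. Writing g = a_0 + a_1 x + a_2 x^2, the coefficients solve the normal equations G · a = b where
  G_{ij} = <φ_i, φ_j> and b_i = <f, φ_i>, with φ_0 = 1, φ_1 = x, φ_2 = x^2.
G =
  [2, 0, 2/3]
  [0, 2/3, 0]
  [2/3, 0, 2/5],
b = (10/3, -4/5, 14/15).
Solving gives a_0 = 2, a_1 = -6/5, a_2 = -1, so
  g(x) = -x^2 - 6*x/5 + 2.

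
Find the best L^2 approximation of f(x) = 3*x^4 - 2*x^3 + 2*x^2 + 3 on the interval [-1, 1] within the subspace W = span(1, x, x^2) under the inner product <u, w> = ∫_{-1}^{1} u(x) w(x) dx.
g(x) = 32*x^2/7 - 6*x/5 + 96/35

The best approximation g ∈ W is the orthogonal projection of f onto W. Writing g = a_0 + a_1 x + a_2 x^2, the coefficients solve the normal equations G · a = b where
  G_{ij} = <φ_i, φ_j> and b_i = <f, φ_i>, with φ_0 = 1, φ_1 = x, φ_2 = x^2.
G =
  [2, 0, 2/3]
  [0, 2/3, 0]
  [2/3, 0, 2/5],
b = (128/15, -4/5, 128/35).
Solving gives a_0 = 96/35, a_1 = -6/5, a_2 = 32/7, so
  g(x) = 32*x^2/7 - 6*x/5 + 96/35.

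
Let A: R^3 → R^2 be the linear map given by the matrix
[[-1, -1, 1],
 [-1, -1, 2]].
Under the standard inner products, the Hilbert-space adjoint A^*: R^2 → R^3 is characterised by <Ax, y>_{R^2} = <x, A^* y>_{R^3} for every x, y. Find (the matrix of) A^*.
A^* = A^T =
[[-1, -1],
 [-1, -1],
 [1, 2]]

For real matrices with standard dot products, the defining identity <Ax, y> = <x, A^* y> gives (Ax)^T y = x^T (A^*) y, i.e. x^T A^T y = x^T (A^*) y. Since this holds for all x, y, we must have A^* = A^T. Therefore
A^* =
[[-1, -1],
 [-1, -1],
 [1, 2]].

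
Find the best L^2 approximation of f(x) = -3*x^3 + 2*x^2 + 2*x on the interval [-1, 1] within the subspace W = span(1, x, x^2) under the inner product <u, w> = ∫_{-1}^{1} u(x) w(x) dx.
g(x) = 2*x^2 + x/5

The best approximation g ∈ W is the orthogonal projection of f onto W. Writing g = a_0 + a_1 x + a_2 x^2, the coefficients solve the normal equations G · a = b where
  G_{ij} = <φ_i, φ_j> and b_i = <f, φ_i>, with φ_0 = 1, φ_1 = x, φ_2 = x^2.
G =
  [2, 0, 2/3]
  [0, 2/3, 0]
  [2/3, 0, 2/5],
b = (4/3, 2/15, 4/5).
Solving gives a_0 = 0, a_1 = 1/5, a_2 = 2, so
  g(x) = 2*x^2 + x/5.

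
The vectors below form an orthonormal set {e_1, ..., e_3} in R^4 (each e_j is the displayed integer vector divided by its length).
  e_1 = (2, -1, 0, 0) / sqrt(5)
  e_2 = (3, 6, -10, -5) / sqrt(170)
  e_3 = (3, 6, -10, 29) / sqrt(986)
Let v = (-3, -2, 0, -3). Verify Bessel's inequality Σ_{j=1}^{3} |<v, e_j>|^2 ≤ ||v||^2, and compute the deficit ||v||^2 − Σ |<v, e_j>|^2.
Σ |<v, e_j>|^2 = 442/29; ||v||^2 = 22; deficit = 196/29

Write each e_j = u_j / sqrt(<u_j, u_j>) where u_j is the displayed integer vector. Then <v, e_j> = <v, u_j> / sqrt(<u_j, u_j>), so |<v, e_j>|^2 = <v, u_j>^2 / <u_j, u_j>.
Coefficients: <v, e_1> = -4/sqrt(5), <v, e_2> = -6/sqrt(170), <v, e_3> = -108/sqrt(986).
Square and sum: Σ |<v, e_j>|^2 = 442/29.
Compute ||v||^2 = v·v = 22.
Deficit = 22 − 442/29 = 196/29 ≥ 0, confirming Bessel's inequality. (The deficit equals ||v − Σ <v,e_j> e_j||^2, the squared distance from v to span{e_j}.)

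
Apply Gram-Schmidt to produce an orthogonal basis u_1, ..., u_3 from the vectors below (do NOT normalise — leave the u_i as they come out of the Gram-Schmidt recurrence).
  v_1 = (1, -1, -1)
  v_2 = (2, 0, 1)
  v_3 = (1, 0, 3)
Orthogonal basis:
  u_1 = (1, -1, -1)
  u_2 = (5/3, 1/3, 4/3)
  u_3 = (-5/14, -15/14, 5/7)

Apply the Gram-Schmidt recurrence
  u_1 = v_1
  u_i = v_i − Σ_{j<i} ((v_i · u_j) / (u_j · u_j)) · u_j.

Step by step this gives:
  u_1 = (1, -1, -1)
  u_2 = (5/3, 1/3, 4/3)
  u_3 = (-5/14, -15/14, 5/7)

Orthogonality check:
  u_2 · u_1 = 0 (should be 0)
  u_3 · u_1 = 0 (should be 0)
  u_3 · u_2 = 0 (should be 0)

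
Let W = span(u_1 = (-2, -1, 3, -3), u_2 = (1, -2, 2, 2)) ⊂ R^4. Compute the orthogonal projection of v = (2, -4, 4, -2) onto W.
proj_W(v) = (-146/299, -878/299, 1346/299, -58/299)

Set up U = [u_1 | ... | u_2] ∈ R^(4×2). The projector onto W = col(U) is P = U (U^T U)^(-1) U^T.
Compute U^T U =
  [23, 0]
  [0, 13],
and U^T v = (18, 14).
Solve U^T U · c = U^T v for the coefficients: c = (18/23, 14/13). The projection is proj_W(v) = U c.
Check: (v - proj_W(v)) · u_1 = 0  (should be 0).
Check: (v - proj_W(v)) · u_2 = 0  (should be 0).
Result: proj_W(v) = (-146/299, -878/299, 1346/299, -58/299).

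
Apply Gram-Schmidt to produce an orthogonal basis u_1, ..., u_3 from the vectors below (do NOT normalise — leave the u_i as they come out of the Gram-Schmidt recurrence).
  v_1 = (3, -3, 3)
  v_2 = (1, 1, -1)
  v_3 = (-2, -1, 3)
Orthogonal basis:
  u_1 = (3, -3, 3)
  u_2 = (4/3, 2/3, -2/3)
  u_3 = (0, 1, 1)

Apply the Gram-Schmidt recurrence
  u_1 = v_1
  u_i = v_i − Σ_{j<i} ((v_i · u_j) / (u_j · u_j)) · u_j.

Step by step this gives:
  u_1 = (3, -3, 3)
  u_2 = (4/3, 2/3, -2/3)
  u_3 = (0, 1, 1)

Orthogonality check:
  u_2 · u_1 = 0 (should be 0)
  u_3 · u_1 = 0 (should be 0)
  u_3 · u_2 = 0 (should be 0)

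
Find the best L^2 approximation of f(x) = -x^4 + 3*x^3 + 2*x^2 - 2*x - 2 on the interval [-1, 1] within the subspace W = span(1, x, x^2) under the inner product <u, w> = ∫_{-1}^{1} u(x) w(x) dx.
g(x) = 8*x^2/7 - x/5 - 67/35

The best approximation g ∈ W is the orthogonal projection of f onto W. Writing g = a_0 + a_1 x + a_2 x^2, the coefficients solve the normal equations G · a = b where
  G_{ij} = <φ_i, φ_j> and b_i = <f, φ_i>, with φ_0 = 1, φ_1 = x, φ_2 = x^2.
G =
  [2, 0, 2/3]
  [0, 2/3, 0]
  [2/3, 0, 2/5],
b = (-46/15, -2/15, -86/105).
Solving gives a_0 = -67/35, a_1 = -1/5, a_2 = 8/7, so
  g(x) = 8*x^2/7 - x/5 - 67/35.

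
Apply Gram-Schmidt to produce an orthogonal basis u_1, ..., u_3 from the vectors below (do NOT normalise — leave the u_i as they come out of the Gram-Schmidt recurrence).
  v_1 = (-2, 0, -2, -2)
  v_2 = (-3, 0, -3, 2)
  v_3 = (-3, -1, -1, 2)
Orthogonal basis:
  u_1 = (-2, 0, -2, -2)
  u_2 = (-5/3, 0, -5/3, 10/3)
  u_3 = (-1, -1, 1, 0)

Apply the Gram-Schmidt recurrence
  u_1 = v_1
  u_i = v_i − Σ_{j<i} ((v_i · u_j) / (u_j · u_j)) · u_j.

Step by step this gives:
  u_1 = (-2, 0, -2, -2)
  u_2 = (-5/3, 0, -5/3, 10/3)
  u_3 = (-1, -1, 1, 0)

Orthogonality check:
  u_2 · u_1 = 0 (should be 0)
  u_3 · u_1 = 0 (should be 0)
  u_3 · u_2 = 0 (should be 0)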